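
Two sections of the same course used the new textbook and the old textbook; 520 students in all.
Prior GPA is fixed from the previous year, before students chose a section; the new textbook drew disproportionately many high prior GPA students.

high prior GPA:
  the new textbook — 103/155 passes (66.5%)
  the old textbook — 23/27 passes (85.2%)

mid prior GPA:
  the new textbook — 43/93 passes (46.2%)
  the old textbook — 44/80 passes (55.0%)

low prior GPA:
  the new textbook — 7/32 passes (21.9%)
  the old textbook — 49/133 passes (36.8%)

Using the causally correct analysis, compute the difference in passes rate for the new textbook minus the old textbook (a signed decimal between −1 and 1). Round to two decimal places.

The prior GPA band-specific comparison favours the old textbook throughout, but the pooled figures favour the new textbook. The question is whether to condition on prior GPA band.
Prior GPA band satisfies the back-door criterion: it is not a descendant of the teaching method, and it blocks the spurious path from teaching method to outcome. Adjusting for it (i.e., using the within-prior GPA band rates) gives the causal effect.
Adjusting over the population distribution of prior GPA band: 0.350·(0.665−0.852) + 0.333·(0.462−0.550) + 0.317·(0.219−0.368) = -0.142.

-0.14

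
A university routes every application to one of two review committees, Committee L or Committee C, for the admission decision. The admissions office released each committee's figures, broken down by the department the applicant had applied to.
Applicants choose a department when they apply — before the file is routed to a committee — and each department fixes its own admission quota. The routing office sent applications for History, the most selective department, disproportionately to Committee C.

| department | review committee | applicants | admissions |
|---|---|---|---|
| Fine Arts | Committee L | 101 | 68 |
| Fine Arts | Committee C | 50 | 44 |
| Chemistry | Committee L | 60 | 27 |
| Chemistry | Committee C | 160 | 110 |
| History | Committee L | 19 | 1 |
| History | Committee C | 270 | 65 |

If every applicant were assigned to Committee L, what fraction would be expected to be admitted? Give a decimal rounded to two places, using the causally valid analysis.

Here department is a common cause — it drives both which review committee a case falls under and the outcome. The crude comparison mixes populations; the stratum-specific rates are the causally relevant ones.
Standardising Committee L to the population department mix: 0.229·68/101 + 0.333·27/60 + 0.438·1/19 = 0.327.

0.33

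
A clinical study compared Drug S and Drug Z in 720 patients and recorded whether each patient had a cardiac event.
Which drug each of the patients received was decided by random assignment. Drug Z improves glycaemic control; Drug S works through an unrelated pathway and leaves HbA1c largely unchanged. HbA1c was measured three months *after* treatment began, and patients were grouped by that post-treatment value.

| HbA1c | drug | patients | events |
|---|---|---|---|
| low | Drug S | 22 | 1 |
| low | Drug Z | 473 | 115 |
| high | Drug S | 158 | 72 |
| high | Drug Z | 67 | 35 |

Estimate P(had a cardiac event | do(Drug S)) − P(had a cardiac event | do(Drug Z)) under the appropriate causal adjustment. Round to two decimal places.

+0.13

HbA1c is downstream of the drug. One should not condition on a consequence of treatment, so the overall rates are the right comparison.
The causal difference is the pooled difference: 0.406 − 0.278 = +0.128.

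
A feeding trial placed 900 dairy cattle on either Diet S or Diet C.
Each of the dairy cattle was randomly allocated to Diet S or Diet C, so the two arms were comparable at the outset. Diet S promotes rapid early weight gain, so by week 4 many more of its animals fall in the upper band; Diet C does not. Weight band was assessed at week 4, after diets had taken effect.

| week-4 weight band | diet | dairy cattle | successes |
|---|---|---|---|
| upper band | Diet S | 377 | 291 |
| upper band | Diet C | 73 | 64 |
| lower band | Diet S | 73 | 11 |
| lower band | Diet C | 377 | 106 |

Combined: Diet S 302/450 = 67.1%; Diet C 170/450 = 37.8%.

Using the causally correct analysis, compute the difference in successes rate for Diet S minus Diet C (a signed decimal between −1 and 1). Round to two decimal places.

+0.29

Within every week-4 weight band level Diet C has the higher rate, yet pooled Diet S does — Simpson's reversal.
Week-4 weight band is downstream of the diet. One should not condition on a consequence of treatment, so the overall rates are the right comparison.
The causal difference is the pooled difference: 0.671 − 0.378 = +0.293.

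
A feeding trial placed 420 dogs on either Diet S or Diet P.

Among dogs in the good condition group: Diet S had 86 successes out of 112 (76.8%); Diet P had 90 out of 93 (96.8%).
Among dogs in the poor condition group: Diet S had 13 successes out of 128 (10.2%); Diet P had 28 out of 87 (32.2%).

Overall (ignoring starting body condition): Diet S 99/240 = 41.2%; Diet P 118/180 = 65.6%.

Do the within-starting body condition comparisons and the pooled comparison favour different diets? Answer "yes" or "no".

no

Within each starting body condition level (good condition 76.8% vs 96.8%; poor condition 10.2% vs 32.2%), Diet P has the higher rate every time. Pooled: 41.2% vs 65.6% — Diet P has the higher rate overall. They agree.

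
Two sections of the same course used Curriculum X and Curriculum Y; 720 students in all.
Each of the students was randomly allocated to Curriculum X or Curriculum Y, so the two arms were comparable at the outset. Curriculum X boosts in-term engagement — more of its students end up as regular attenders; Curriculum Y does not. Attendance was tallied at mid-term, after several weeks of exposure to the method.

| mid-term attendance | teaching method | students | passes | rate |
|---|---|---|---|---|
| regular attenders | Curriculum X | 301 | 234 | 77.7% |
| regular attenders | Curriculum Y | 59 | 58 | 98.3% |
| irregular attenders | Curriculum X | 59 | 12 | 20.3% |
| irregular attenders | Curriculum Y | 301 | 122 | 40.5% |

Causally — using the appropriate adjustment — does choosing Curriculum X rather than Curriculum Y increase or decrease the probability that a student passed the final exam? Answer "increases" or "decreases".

increases

The distribution of mid-term attendance is itself part of what the teaching method does — it is an intermediate outcome. Holding it fixed would remove that part of the effect; the total effect is the pooled difference.
Pooled: Curriculum X 68.3% vs Curriculum Y 50.0%; Curriculum X is higher overall.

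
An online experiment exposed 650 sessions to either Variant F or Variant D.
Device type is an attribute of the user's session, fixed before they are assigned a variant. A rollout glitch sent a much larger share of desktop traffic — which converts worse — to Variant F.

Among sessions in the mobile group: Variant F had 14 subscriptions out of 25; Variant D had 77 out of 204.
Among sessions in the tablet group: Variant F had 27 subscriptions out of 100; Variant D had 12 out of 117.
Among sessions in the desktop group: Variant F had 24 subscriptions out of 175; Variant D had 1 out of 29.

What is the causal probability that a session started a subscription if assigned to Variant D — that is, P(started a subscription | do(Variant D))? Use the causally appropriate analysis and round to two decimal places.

Device type differs across variants for reasons unrelated to any effect of the variant itself, and it separately predicts the outcome — a classic confounder. We must compare within device type levels.
Standardising Variant D to the population device type mix: 0.352·77/204 + 0.334·12/117 + 0.314·1/29 = 0.178.

0.18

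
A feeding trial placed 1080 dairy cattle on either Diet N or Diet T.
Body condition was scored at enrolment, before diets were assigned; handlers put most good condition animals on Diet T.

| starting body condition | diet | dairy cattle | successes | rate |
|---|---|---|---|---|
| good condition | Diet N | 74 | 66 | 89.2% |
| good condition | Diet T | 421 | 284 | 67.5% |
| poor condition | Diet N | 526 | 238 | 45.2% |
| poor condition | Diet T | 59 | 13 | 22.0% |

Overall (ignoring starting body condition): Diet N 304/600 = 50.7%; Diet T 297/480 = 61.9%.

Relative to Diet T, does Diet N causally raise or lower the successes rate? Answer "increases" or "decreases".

increases

The imbalance in starting body condition arose from how dairy cattle were allocated, not from anything the diet did; and starting body condition independently affects the outcome. The pooled gap is confounded — condition on starting body condition.
Within each level — good condition: 89.2% vs 67.5%; poor condition: 45.2% vs 22.0% — Diet N is higher every time.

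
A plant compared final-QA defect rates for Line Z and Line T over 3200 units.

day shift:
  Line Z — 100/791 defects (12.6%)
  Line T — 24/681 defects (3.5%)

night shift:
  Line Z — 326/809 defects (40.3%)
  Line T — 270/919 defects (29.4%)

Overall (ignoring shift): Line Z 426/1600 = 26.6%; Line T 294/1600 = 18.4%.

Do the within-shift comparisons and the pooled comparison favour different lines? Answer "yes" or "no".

no

Within each shift level (day shift 12.6% vs 3.5%; night shift 40.3% vs 29.4%), Line T has the lower rate every time. Pooled: 26.6% vs 18.4% — Line T has the lower rate overall. They agree.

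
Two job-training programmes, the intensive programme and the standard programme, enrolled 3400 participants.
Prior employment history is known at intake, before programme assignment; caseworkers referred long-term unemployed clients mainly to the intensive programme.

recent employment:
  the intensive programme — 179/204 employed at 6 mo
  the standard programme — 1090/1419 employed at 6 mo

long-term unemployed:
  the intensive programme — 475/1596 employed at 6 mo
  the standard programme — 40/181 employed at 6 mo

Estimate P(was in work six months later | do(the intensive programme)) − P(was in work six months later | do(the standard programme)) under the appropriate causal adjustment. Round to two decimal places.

+0.09

Prior employment history satisfies the back-door criterion: it is not a descendant of the programme, and it blocks the spurious path from programme to outcome. Adjusting for it (i.e., using the within-prior employment history rates) gives the causal effect.
Adjusting over the population distribution of prior employment history: 0.477·(0.877−0.768) + 0.523·(0.298−0.221) = +0.092.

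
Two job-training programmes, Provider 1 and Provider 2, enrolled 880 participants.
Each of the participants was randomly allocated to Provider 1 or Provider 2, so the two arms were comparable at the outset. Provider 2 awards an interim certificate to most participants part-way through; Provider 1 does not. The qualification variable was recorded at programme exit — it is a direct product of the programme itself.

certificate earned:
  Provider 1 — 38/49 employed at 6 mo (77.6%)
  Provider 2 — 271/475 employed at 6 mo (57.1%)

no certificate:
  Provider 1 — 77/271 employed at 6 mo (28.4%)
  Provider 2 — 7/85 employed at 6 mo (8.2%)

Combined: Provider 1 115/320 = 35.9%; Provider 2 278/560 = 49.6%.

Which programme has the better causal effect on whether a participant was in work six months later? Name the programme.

Qualification attained during the programme is recorded after the programme and is itself shifted by it — it sits on the causal path from programme to outcome. Conditioning on a mediator would strip out part of the effect we want; the pooled comparison gives the total causal effect.
Pooled: Provider 1 35.9% vs Provider 2 49.6%; Provider 2 is higher overall.

Provider 2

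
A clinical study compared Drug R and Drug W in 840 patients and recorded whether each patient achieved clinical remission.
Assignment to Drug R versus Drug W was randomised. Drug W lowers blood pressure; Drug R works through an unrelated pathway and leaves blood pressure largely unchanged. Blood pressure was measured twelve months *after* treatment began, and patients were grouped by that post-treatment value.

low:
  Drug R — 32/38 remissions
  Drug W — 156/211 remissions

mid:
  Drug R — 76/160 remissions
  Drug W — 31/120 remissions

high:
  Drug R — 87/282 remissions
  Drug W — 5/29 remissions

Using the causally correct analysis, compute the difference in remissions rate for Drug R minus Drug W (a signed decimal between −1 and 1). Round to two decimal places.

Blood pressure lies on the pathway drug → blood pressure → outcome, so adjusting for it blocks the indirect effect. For the total causal effect of drug, use the unadjusted pooled rates.
The causal difference is the pooled difference: 0.406 − 0.533 = -0.127.

-0.13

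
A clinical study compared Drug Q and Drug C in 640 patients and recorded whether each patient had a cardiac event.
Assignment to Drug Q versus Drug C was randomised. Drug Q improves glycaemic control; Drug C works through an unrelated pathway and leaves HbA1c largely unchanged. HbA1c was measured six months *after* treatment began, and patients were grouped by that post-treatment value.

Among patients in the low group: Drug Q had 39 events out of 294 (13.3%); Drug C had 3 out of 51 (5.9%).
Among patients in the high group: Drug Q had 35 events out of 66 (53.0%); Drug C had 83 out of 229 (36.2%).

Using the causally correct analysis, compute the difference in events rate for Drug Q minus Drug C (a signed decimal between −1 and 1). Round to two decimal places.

Within every HbA1c level Drug C has the lower rate, yet pooled Drug Q does — Simpson's reversal.
Stratifying would compare drugs among patients the drugs themselves sorted into HbA1c groups — a form of selection on an intermediate. The unconditioned pooled rates give the total causal effect.
The causal difference is the pooled difference: 0.206 − 0.307 = -0.102.

-0.10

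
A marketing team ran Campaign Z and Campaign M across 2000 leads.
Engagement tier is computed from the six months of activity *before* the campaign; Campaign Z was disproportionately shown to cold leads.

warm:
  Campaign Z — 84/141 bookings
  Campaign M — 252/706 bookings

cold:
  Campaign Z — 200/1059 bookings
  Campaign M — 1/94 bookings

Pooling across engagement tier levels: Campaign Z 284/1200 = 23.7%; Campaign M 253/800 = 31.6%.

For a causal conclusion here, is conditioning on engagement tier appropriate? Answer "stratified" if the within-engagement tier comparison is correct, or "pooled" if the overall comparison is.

stratified

The stratified and pooled comparisons disagree (Campaign Z wins within each engagement tier; Campaign M wins overall), so the answer turns on the causal role of engagement tier.
Engagement tier is set before the campaign has any effect — it is not caused by the campaign — and it independently drives the outcome. That makes it a confounder, so the causal comparison is within engagement tier levels.
Within each level — warm: 59.6% vs 35.7%; cold: 18.9% vs 1.1% — Campaign Z is higher every time.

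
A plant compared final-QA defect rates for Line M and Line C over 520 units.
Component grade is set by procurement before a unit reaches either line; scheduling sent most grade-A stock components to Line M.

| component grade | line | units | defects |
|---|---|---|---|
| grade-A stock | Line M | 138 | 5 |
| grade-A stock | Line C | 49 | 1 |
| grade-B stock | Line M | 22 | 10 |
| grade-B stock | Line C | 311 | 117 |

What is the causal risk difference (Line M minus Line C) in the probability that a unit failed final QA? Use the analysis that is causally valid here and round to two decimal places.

Component grade is set before the line has any effect — it is not caused by the line — and it independently drives the outcome. That makes it a confounder, so the causal comparison is within component grade levels.
Adjusting over the population distribution of component grade: 0.360·(0.036−0.020) + 0.640·(0.455−0.376) = +0.056.

+0.06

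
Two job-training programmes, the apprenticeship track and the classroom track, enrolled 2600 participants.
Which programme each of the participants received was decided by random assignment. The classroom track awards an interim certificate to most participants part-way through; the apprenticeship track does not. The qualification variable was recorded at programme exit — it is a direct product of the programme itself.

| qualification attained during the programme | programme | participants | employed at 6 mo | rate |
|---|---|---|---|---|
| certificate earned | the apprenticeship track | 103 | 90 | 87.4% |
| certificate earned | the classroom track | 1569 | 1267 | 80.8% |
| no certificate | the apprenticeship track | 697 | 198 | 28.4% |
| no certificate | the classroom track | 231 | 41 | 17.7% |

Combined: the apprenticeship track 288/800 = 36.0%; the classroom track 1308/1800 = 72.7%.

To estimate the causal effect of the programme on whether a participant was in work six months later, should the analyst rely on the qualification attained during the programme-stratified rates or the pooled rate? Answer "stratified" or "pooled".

pooled

Qualification attained during the programme is downstream of the programme. One should not condition on a consequence of treatment, so the overall rates are the right comparison.
Pooled: the apprenticeship track 36.0% vs the classroom track 72.7%; the classroom track is higher overall.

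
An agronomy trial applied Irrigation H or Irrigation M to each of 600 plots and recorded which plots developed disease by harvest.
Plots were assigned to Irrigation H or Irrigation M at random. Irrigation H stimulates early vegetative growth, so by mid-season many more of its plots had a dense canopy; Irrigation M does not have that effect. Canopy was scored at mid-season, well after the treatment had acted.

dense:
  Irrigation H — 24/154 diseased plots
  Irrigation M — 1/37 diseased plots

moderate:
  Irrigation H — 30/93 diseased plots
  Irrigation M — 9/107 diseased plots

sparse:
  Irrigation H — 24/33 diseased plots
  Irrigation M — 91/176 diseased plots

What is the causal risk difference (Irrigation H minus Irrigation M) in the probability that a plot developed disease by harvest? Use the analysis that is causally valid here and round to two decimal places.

-0.04

The stratified and pooled comparisons disagree (Irrigation M wins within each mid-season canopy; Irrigation H wins overall), so the answer turns on the causal role of mid-season canopy.
Stratifying would compare irrigations among plots the irrigations themselves sorted into mid-season canopy groups — a form of selection on an intermediate. The unconditioned pooled rates give the total causal effect.
The causal difference is the pooled difference: 0.279 − 0.316 = -0.037.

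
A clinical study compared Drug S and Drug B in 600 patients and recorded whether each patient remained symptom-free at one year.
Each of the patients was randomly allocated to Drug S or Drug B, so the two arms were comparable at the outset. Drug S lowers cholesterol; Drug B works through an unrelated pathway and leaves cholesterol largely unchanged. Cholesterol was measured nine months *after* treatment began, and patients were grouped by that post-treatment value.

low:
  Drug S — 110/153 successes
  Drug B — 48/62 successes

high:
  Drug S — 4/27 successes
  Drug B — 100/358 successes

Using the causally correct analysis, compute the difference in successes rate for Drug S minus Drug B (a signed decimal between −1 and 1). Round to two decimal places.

+0.28

Cholesterol is recorded after the drug and is itself shifted by it — it sits on the causal path from drug to outcome. Conditioning on a mediator would strip out part of the effect we want; the pooled comparison gives the total causal effect.
The causal difference is the pooled difference: 0.633 − 0.352 = +0.281.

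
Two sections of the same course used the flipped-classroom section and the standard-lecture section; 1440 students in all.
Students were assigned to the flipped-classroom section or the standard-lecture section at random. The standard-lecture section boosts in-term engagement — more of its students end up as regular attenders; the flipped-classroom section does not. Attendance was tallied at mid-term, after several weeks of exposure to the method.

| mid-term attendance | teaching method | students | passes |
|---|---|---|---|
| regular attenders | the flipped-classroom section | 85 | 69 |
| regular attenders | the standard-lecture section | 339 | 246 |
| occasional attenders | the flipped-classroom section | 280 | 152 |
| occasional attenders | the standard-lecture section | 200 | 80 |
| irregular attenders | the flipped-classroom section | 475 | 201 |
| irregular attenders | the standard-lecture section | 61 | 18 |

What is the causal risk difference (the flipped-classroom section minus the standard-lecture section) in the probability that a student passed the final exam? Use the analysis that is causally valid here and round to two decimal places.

-0.07

Mid-term attendance here is a post-treatment variable shaped by the teaching method; conditioning on it would introduce bias rather than remove it. The overall comparison is the causal one.
The causal difference is the pooled difference: 0.502 − 0.573 = -0.071.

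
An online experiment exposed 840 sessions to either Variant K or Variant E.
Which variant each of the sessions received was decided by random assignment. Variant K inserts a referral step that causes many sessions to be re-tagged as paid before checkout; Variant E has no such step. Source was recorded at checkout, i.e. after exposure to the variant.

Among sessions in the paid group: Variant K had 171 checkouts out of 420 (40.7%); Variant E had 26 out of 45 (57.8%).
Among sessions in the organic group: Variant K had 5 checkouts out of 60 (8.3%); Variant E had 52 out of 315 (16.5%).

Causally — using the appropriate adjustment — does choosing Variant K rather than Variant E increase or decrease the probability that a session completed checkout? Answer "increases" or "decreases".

increases

Traffic source is recorded after the variant and is itself shifted by it — it sits on the causal path from variant to outcome. Conditioning on a mediator would strip out part of the effect we want; the pooled comparison gives the total causal effect.
Pooled: Variant K 36.7% vs Variant E 21.7%; Variant K is higher overall.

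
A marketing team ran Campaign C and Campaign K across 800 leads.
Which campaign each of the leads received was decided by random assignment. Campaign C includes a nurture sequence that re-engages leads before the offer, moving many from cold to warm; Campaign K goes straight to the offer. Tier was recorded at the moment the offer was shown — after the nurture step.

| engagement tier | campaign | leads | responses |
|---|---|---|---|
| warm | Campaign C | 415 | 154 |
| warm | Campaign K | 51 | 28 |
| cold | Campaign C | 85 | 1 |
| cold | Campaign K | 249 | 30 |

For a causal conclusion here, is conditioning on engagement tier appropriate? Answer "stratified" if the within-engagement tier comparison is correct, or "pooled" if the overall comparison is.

Within every engagement tier level Campaign K has the higher rate, yet pooled Campaign C does — Simpson's reversal.
Engagement tier here is a post-treatment variable shaped by the campaign; conditioning on it would introduce bias rather than remove it. The overall comparison is the causal one.
Pooled: Campaign C 31.0% vs Campaign K 19.3%; Campaign C is higher overall.

pooled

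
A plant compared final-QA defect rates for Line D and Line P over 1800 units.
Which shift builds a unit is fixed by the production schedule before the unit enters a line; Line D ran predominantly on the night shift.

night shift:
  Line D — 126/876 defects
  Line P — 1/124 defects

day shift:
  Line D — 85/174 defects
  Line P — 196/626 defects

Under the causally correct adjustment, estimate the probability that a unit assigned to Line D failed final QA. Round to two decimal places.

0.30

Shift differs across lines for reasons unrelated to any effect of the line itself, and it separately predicts the outcome — a classic confounder. We must compare within shift levels.
Standardising Line D to the population shift mix: 0.556·126/876 + 0.444·85/174 = 0.297.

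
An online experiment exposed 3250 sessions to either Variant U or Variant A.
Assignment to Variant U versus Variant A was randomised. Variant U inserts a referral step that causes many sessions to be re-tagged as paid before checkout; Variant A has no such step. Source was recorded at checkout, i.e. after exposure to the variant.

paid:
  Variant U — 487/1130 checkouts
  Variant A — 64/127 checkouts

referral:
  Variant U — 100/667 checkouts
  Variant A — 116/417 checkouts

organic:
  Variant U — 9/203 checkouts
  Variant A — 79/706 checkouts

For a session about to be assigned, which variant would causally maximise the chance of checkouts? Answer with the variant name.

Variant U

Variant A is higher inside every traffic source stratum but Variant U is higher in aggregate. Whether to stratify depends on how traffic source relates to the variant.
Traffic source is downstream of the variant. One should not condition on a consequence of treatment, so the overall rates are the right comparison.
Pooled: Variant U 29.8% vs Variant A 20.7%; Variant U is higher overall.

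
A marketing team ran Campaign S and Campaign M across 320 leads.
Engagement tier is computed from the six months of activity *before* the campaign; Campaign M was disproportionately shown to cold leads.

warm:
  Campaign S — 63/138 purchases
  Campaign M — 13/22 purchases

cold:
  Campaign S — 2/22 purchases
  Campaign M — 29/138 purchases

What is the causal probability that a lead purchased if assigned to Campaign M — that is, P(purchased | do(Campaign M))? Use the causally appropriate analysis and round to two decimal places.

Since engagement tier is a pre-existing factor (not a product of the campaign) and it affects the outcome on its own, it is a confounder. The stratified rates, not the pooled rate, identify the causal effect.
Standardising Campaign M to the population engagement tier mix: 0.500·13/22 + 0.500·29/138 = 0.401.

0.40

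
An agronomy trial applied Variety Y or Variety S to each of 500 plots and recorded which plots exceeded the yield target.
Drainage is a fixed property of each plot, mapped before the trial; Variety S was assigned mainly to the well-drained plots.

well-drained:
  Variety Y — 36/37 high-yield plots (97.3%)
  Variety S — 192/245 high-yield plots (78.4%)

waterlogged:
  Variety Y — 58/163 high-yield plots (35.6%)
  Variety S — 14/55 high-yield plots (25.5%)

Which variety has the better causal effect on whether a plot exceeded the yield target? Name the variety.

Since field drainage is a pre-existing factor (not a product of the variety) and it affects the outcome on its own, it is a confounder. The stratified rates, not the pooled rate, identify the causal effect.
Within each level — well-drained: 97.3% vs 78.4%; waterlogged: 35.6% vs 25.5% — Variety Y is higher every time.

Variety Y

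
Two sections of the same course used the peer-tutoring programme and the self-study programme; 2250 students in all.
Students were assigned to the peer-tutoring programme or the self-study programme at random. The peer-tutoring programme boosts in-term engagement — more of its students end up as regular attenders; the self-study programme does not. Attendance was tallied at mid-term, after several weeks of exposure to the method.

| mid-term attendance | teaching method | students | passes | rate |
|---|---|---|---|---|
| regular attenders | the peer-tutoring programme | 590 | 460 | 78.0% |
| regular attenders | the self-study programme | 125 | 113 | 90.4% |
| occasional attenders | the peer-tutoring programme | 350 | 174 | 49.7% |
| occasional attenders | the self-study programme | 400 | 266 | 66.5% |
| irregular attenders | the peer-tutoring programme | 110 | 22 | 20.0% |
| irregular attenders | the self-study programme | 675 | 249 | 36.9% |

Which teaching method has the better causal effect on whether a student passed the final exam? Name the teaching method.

Mid-term attendance is recorded after the teaching method and is itself shifted by it — it sits on the causal path from teaching method to outcome. Conditioning on a mediator would strip out part of the effect we want; the pooled comparison gives the total causal effect.
Pooled: the peer-tutoring programme 62.5% vs the self-study programme 52.3%; the peer-tutoring programme is higher overall.

the peer-tutoring programme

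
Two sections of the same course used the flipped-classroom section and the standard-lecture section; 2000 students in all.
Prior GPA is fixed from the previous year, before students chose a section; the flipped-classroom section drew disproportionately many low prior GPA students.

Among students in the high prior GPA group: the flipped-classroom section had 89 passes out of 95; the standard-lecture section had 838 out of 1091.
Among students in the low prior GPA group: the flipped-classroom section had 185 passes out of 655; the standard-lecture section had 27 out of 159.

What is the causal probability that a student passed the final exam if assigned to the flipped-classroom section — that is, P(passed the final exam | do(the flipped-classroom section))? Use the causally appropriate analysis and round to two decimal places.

0.67

The stratified and pooled comparisons disagree (the flipped-classroom section wins within each prior GPA band; the standard-lecture section wins overall), so the answer turns on the causal role of prior GPA band.
Here prior GPA band is a common cause — it drives both which teaching method a case falls under and the outcome. The crude comparison mixes populations; the stratum-specific rates are the causally relevant ones.
Standardising the flipped-classroom section to the population prior GPA band mix: 0.593·89/95 + 0.407·185/655 = 0.671.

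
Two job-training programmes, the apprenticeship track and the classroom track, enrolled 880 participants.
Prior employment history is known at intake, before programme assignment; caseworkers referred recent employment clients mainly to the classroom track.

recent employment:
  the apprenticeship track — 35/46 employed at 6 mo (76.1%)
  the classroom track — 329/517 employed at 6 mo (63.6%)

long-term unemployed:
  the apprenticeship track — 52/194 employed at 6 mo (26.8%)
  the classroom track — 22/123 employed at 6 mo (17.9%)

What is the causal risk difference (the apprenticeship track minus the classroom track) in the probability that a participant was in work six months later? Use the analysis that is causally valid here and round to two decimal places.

+0.11

Since prior employment history is a pre-existing factor (not a product of the programme) and it affects the outcome on its own, it is a confounder. The stratified rates, not the pooled rate, identify the causal effect.
Adjusting over the population distribution of prior employment history: 0.640·(0.761−0.636) + 0.360·(0.268−0.179) = +0.112.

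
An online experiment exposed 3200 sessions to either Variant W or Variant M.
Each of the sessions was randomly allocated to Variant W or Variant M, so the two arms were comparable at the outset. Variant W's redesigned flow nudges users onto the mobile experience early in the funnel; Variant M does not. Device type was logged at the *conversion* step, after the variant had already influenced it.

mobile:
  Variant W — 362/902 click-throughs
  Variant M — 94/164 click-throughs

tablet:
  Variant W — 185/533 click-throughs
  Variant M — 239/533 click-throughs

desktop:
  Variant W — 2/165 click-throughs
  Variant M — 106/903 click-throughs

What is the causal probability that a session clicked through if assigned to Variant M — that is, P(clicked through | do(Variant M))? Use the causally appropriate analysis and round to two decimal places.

Within every device type level Variant M has the higher rate, yet pooled Variant W does — Simpson's reversal.
The distribution of device type is itself part of what the variant does — it is an intermediate outcome. Holding it fixed would remove that part of the effect; the total effect is the pooled difference.
So P(outcome | do(Variant M)) is just the pooled rate for Variant M: 439/1600 = 0.274.

0.27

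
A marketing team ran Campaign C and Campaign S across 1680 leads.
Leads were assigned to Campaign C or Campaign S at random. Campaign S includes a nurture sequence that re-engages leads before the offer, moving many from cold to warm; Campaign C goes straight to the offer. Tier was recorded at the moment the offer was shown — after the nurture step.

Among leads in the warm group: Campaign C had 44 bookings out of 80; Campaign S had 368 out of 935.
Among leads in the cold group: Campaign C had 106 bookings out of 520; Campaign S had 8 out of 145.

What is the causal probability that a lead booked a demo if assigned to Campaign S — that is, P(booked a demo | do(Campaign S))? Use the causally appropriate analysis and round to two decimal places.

Engagement tier lies on the pathway campaign → engagement tier → outcome, so adjusting for it blocks the indirect effect. For the total causal effect of campaign, use the unadjusted pooled rates.
So P(outcome | do(Campaign S)) is just the pooled rate for Campaign S: 376/1080 = 0.348.

0.35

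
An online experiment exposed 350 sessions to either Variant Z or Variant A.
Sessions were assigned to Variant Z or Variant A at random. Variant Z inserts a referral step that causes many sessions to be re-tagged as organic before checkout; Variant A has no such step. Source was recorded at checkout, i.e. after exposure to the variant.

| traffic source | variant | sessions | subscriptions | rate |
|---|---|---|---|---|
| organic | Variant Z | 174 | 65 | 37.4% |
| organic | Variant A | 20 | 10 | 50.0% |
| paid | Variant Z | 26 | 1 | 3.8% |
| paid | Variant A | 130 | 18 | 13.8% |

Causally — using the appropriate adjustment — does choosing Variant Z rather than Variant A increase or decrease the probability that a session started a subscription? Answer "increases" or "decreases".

increases

Stratifying would compare variants among sessions the variants themselves sorted into traffic source groups — a form of selection on an intermediate. The unconditioned pooled rates give the total causal effect.
Pooled: Variant Z 33.0% vs Variant A 18.7%; Variant Z is higher overall.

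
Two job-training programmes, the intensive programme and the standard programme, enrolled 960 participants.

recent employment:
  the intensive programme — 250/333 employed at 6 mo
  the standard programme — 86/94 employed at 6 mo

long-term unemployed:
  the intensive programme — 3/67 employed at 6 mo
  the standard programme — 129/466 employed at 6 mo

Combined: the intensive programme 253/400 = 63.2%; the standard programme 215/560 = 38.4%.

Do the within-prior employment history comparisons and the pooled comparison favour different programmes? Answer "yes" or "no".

Within each prior employment history level (recent employment 75.1% vs 91.5%; long-term unemployed 4.5% vs 27.7%), the standard programme has the higher rate every time. Pooled: 63.2% vs 38.4% — the intensive programme has the higher rate overall. The two comparisons disagree.

yes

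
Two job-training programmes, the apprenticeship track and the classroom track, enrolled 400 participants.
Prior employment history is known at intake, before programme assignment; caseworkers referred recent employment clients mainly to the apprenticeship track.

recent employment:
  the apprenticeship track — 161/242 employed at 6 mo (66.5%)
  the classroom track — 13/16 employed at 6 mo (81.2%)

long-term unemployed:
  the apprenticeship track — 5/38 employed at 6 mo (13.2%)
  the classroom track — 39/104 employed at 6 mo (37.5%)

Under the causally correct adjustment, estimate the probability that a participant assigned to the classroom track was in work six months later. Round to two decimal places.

0.66

The stratified and pooled comparisons disagree (the classroom track wins within each prior employment history; the apprenticeship track wins overall), so the answer turns on the causal role of prior employment history.
Prior employment history differs across programmes for reasons unrelated to any effect of the programme itself, and it separately predicts the outcome — a classic confounder. We must compare within prior employment history levels.
Standardising the classroom track to the population prior employment history mix: 0.645·13/16 + 0.355·39/104 = 0.657.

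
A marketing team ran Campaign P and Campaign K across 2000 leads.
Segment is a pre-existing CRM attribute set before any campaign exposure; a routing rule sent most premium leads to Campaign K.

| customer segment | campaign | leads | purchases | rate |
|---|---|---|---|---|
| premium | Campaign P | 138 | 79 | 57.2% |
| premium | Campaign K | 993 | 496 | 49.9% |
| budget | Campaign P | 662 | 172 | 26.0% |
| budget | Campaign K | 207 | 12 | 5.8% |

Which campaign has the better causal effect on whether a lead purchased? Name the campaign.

Campaign P is higher inside every customer segment stratum but Campaign K is higher in aggregate. Whether to stratify depends on how customer segment relates to the campaign.
Since customer segment is a pre-existing factor (not a product of the campaign) and it affects the outcome on its own, it is a confounder. The stratified rates, not the pooled rate, identify the causal effect.
Within each level — premium: 57.2% vs 49.9%; budget: 26.0% vs 5.8% — Campaign P is higher every time.

Campaign P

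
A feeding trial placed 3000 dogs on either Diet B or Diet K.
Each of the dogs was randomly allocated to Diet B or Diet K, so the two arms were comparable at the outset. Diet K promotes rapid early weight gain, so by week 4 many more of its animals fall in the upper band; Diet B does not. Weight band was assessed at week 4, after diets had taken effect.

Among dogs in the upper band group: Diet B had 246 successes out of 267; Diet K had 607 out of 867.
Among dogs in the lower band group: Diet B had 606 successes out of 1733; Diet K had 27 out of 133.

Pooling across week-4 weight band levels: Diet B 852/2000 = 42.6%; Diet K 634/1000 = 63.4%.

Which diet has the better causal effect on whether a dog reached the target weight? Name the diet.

Week-4 weight band is downstream of the diet. One should not condition on a consequence of treatment, so the overall rates are the right comparison.
Pooled: Diet B 42.6% vs Diet K 63.4%; Diet K is higher overall.

Diet K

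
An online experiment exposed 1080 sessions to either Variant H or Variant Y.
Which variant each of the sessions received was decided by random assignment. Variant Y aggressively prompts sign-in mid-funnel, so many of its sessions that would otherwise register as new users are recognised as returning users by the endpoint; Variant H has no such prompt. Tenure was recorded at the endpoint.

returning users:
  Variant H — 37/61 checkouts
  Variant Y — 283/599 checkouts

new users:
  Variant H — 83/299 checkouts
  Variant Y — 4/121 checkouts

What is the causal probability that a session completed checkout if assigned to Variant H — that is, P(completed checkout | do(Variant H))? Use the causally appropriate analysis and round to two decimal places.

0.33

User tenure is recorded after the variant and is itself shifted by it — it sits on the causal path from variant to outcome. Conditioning on a mediator would strip out part of the effect we want; the pooled comparison gives the total causal effect.
So P(outcome | do(Variant H)) is just the pooled rate for Variant H: 120/360 = 0.333.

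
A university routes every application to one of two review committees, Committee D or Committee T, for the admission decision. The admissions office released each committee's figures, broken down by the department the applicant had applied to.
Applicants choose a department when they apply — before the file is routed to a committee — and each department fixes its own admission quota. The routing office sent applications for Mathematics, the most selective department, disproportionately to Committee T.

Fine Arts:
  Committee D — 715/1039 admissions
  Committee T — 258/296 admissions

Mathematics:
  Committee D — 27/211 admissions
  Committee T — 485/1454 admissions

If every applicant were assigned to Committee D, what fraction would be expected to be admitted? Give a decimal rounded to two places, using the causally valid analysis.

0.38

Department satisfies the back-door criterion: it is not a descendant of the review committee, and it blocks the spurious path from review committee to outcome. Adjusting for it (i.e., using the within-department rates) gives the causal effect.
Standardising Committee D to the population department mix: 0.445·715/1039 + 0.555·27/211 = 0.377.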